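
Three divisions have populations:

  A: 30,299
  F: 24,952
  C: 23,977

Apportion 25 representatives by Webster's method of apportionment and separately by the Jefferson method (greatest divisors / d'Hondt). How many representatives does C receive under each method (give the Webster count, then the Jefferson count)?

8 and 7

Webster: A 9, F 8, C 8.
Jefferson: A 10, F 8, C 7.
C gets 8 under Webster and 7 under Jefferson.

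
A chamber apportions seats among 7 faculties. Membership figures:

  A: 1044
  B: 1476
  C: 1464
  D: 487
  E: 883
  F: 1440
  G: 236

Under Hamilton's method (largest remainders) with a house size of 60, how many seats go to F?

Total 7030; standard divisor 7030/60 ≈ 117.167.
Standard quotas: A 8.910, B 12.597, C 12.495, D 4.156, E 7.536, F 12.290, G 2.014.
Lower quotas: A 8, B 12, C 12, D 4, E 7, F 12, G 2 (sum 57, leaving 3 seats).
Remainders in descending order: A 0.910, B 0.597, E 0.536, C 0.495, F 0.290, D 0.156, G 0.014.
Largest remainders: A, B, E receive the extra seats.
F receives 12.

12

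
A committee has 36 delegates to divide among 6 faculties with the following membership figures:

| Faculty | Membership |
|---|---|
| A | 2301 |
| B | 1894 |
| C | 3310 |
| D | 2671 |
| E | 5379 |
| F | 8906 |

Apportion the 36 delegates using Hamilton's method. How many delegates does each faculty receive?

A: 3; B: 3; C: 5; D: 4; E: 8; F: 13

Total 24461; standard divisor 24461/36 ≈ 679.472.
Standard quotas: A 3.3865, B 2.7875, C 4.8714, D 3.9310, E 7.9164, F 13.1072.
Lower quotas: A 3, B 2, C 4, D 3, E 7, F 13 (sum 32, leaving 4 seats).
Remainders in descending order: D 0.9310, E 0.9164, C 0.8714, B 0.7875, A 0.3865, F 0.1072.
Largest remainders: D, E, C, B receive the extra seats.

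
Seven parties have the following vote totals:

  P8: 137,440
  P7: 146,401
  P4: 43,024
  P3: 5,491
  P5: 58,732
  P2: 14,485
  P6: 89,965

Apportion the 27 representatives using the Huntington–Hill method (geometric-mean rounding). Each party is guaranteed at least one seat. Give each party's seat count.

With divisor 18965: modified quotas P8 7.247, P7 7.720, P4 2.269, P3 0.290, P5 3.097, P2 0.764, P6 4.744.
Geometric-mean thresholds: P8 √(7·8)=7.483, P7 √(7·8)=7.483, P4 √(2·3)=2.449, P3 (min 1), P5 √(3·4)=3.464, P2 (min 1), P6 √(4·5)=4.472.
Each quota rounded against its threshold gives P8 7, P7 8, P4 2, P3 1, P5 3, P2 1, P6 5 (total 27).

P8 7; P7 8; P4 2; P3 1; P5 3; P2 1; P6 5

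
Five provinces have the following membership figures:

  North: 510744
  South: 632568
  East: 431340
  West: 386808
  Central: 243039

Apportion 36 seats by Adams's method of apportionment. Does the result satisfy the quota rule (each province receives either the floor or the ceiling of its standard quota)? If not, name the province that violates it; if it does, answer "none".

none

Standard quotas: North 8.341, South 10.330, East 7.044, West 6.317, Central 3.969.
Adams allocation: North 8, South 10, East 7, West 7, Central 4.
Every allocation lies between the lower and upper quota.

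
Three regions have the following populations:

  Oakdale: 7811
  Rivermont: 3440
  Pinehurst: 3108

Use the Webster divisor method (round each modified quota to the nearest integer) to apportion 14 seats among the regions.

Oakdale 8, Rivermont 3, Pinehurst 3

Standard divisor 14359/14 ≈ 1025.643; standard quotas: Oakdale 7.616, Rivermont 3.354, Pinehurst 3.030.
Rounding to the nearest integer gives Oakdale 8, Rivermont 3, Pinehurst 3 — total 14, matching the house size, so no adjustment is needed.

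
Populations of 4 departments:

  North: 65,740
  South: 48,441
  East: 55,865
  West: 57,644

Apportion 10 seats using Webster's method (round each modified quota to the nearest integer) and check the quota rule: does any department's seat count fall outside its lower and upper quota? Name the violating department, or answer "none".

none

Standard quotas: North 2.887, South 2.127, East 2.454, West 2.532.
Webster allocation: North 3, South 2, East 2, West 3.
Every allocation lies between the lower and upper quota.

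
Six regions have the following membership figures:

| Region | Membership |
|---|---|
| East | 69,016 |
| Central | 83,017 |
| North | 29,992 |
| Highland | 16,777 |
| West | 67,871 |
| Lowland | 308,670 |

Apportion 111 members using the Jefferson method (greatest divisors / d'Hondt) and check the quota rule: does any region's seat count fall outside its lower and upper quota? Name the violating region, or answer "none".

Standard quotas: East 13.315, Central 16.016, North 5.786, Highland 3.237, West 13.094, Lowland 59.551.
Jefferson allocation: East 13, Central 16, North 5, Highland 3, West 13, Lowland 61.
Lowland has quota 59.551 (lower 59, upper 60) but receives 61 — outside the quota interval.

Lowland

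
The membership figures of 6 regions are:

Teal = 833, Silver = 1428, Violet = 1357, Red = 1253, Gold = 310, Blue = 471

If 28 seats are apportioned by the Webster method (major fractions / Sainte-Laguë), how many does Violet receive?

Standard divisor 5652/28 ≈ 201.857; standard quotas: Teal 4.127, Silver 7.074, Violet 6.723, Red 6.207, Gold 1.536, Blue 2.333.
Rounding to the nearest integer gives Teal 4, Silver 7, Violet 7, Red 6, Gold 2, Blue 2 — total 28, matching the house size, so no adjustment is needed.
Violet receives 7.

7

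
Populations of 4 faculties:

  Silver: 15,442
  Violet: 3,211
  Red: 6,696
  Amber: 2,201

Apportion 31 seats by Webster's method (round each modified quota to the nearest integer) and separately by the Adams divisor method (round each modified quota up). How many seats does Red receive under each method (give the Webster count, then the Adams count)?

Webster: Silver 17, Violet 4, Red 8, Amber 2.
Adams: Silver 17, Violet 4, Red 7, Amber 3.
Red gets 8 under Webster and 7 under Adams.

8 and 7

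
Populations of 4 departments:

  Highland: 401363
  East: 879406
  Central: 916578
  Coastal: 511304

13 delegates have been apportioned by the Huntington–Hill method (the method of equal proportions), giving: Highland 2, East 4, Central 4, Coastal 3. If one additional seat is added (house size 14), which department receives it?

Central

Priority for the next seat is population ÷ (√(s·(s+1))).
Priorities: Highland 163855.759, East 196641.160, Central 204953.071, Coastal 147600.751.
Highest priority: Central.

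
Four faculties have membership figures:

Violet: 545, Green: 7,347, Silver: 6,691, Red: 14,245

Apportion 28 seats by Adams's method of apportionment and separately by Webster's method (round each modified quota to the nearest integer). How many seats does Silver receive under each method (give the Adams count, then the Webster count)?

7 and 6

Adams: Violet 1, Green 7, Silver 7, Red 13.
Webster: Violet 1, Green 7, Silver 6, Red 14.
Silver gets 7 under Adams and 6 under Webster.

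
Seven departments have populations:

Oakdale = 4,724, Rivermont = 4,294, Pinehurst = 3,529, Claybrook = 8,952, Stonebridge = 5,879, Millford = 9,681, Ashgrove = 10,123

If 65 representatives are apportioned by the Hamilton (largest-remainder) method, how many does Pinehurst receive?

Total 47182; standard divisor 47182/65 ≈ 725.877.
Standard quotas: Oakdale 6.5080, Rivermont 5.9156, Pinehurst 4.8617, Claybrook 12.3327, Stonebridge 8.0992, Millford 13.3370, Ashgrove 13.9459.
Lower quotas: Oakdale 6, Rivermont 5, Pinehurst 4, Claybrook 12, Stonebridge 8, Millford 13, Ashgrove 13 (sum 61, leaving 4 seats).
Remainders in descending order: Ashgrove 0.9459, Rivermont 0.9156, Pinehurst 0.8617, Oakdale 0.5080, Millford 0.3370, Claybrook 0.3327, Stonebridge 0.0992.
The surplus seats go to Ashgrove, Rivermont, Pinehurst, Oakdale.
Pinehurst receives 5.

5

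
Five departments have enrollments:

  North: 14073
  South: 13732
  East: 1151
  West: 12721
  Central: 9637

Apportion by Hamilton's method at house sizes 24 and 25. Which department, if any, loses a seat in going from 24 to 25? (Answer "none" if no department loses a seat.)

East

At 24 seats: North 7, South 6, East 1, West 6, Central 4.
At 25 seats: North 7, South 7, East 0, West 6, Central 5.
East drops from 1 to 0.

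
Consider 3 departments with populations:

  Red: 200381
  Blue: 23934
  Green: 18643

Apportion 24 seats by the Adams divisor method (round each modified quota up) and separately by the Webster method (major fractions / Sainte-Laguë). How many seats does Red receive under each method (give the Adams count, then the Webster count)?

19 and 20

Adams: Red 19, Blue 3, Green 2.
Webster: Red 20, Blue 2, Green 2.
Red gets 19 under Adams and 20 under Webster.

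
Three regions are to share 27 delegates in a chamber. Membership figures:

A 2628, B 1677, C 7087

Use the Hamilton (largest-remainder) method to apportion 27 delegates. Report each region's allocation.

The standard divisor is 11392/27 ≈ 421.926.
Standard quotas: A 6.2286, B 3.9746, C 16.7968.
Lower quotas: A 6, B 3, C 16 (sum 25, leaving 2 seats).
Remainders in descending order: B 0.9746, C 0.7968, A 0.2286.
The surplus seats go to B, C.

A 6, B 4, C 17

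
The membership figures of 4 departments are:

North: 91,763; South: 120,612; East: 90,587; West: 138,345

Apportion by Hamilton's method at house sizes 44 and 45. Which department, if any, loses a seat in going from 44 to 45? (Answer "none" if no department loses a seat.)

At 44 seats: North 9, South 12, East 9, West 14.
At 45 seats: North 10, South 12, East 9, West 14.
No department's allocation decreased.

none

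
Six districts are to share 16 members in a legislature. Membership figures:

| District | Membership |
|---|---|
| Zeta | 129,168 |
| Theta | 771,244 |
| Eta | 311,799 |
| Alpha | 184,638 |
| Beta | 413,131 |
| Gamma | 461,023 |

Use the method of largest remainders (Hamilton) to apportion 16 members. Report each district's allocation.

Standard divisor: 2271003 ÷ 16 ≈ 141937.688.
Standard quotas: Zeta 0.9100, Theta 5.4337, Eta 2.1967, Alpha 1.3008, Beta 2.9107, Gamma 3.2481.
Lower quotas: Zeta 0, Theta 5, Eta 2, Alpha 1, Beta 2, Gamma 3 (sum 13, leaving 3 seats).
Remainders in descending order: Beta 0.9107, Zeta 0.9100, Theta 0.4337, Alpha 0.3008, Gamma 0.2481, Eta 0.1967.
Largest remainders: Beta, Zeta, Theta receive the extra seats.

Zeta=1; Theta=6; Eta=2; Alpha=1; Beta=3; Gamma=3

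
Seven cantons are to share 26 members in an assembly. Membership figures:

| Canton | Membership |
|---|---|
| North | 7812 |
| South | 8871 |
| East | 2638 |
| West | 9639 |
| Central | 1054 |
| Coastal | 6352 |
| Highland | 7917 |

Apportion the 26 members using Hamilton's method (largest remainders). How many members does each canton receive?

North 4, South 5, East 1, West 6, Central 1, Coastal 4, Highland 5

Standard divisor: 44283 ÷ 26 ≈ 1703.192.
Standard quotas: North 4.5867, South 5.2085, East 1.5489, West 5.6594, Central 0.6188, Coastal 3.7295, Highland 4.6483.
Lower quotas: North 4, South 5, East 1, West 5, Central 0, Coastal 3, Highland 4 (sum 22, leaving 4 seats).
Remainders in descending order: Coastal 0.7295, West 0.6594, Highland 0.6483, Central 0.6188, North 0.5867, East 0.5489, South 0.2085.
Largest remainders: Coastal, West, Highland, Central receive the extra seats.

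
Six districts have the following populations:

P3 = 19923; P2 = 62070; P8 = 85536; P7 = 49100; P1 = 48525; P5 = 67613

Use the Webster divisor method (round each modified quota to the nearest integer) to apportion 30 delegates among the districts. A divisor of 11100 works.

P3 2, P2 6, P8 8, P7 4, P1 4, P5 6

With modified divisor 11100: modified quotas P3 1.795, P2 5.592, P8 7.706, P7 4.423, P1 4.372, P5 6.091.
Rounding to the nearest integer: P3 2, P2 6, P8 8, P7 4, P1 4, P5 6 (total 30).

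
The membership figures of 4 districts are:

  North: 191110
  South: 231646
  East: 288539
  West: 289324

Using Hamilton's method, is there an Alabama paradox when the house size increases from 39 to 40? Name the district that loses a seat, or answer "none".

none

At 39 seats: North 8, South 9, East 11, West 11.
At 40 seats: North 8, South 9, East 11, West 12.
No district's allocation decreased.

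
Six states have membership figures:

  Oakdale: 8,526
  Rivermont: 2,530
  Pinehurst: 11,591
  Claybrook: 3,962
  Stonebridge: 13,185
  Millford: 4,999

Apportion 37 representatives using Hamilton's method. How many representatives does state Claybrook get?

3

Total 44793; standard divisor 44793/37 ≈ 1210.622.
Standard quotas: Oakdale 7.0427, Rivermont 2.0898, Pinehurst 9.5744, Claybrook 3.2727, Stonebridge 10.8911, Millford 4.1293.
Lower quotas: Oakdale 7, Rivermont 2, Pinehurst 9, Claybrook 3, Stonebridge 10, Millford 4 (sum 35, leaving 2 seats).
Remainders in descending order: Stonebridge 0.8911, Pinehurst 0.5744, Claybrook 0.2727, Millford 0.1293, Rivermont 0.0898, Oakdale 0.0427.
Largest remainders: Stonebridge, Pinehurst receive the extra seats.
Claybrook receives 3.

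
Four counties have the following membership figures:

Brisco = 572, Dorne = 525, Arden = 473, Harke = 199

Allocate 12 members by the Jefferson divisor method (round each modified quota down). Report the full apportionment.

Brisco=4; Dorne=4; Arden=3; Harke=1

Standard divisor 1769/12 ≈ 147.417; standard quotas: Brisco 3.880, Dorne 3.561, Arden 3.209, Harke 1.350.
Rounding down gives 3, 3, 3, 1 = 10 seats, so the divisor must be adjusted.
With modified divisor 120: modified quotas Brisco 4.767, Dorne 4.375, Arden 3.942, Harke 1.658.
Rounding down: Brisco 4, Dorne 4, Arden 3, Harke 1 (total 12).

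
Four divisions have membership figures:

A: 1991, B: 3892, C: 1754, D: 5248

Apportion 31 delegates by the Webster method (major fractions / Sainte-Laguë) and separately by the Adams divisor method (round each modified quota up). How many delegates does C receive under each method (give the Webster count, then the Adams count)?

4 and 5

Webster: A 5, B 9, C 4, D 13.
Adams: A 5, B 9, C 5, D 12.
C gets 4 under Webster and 5 under Adams.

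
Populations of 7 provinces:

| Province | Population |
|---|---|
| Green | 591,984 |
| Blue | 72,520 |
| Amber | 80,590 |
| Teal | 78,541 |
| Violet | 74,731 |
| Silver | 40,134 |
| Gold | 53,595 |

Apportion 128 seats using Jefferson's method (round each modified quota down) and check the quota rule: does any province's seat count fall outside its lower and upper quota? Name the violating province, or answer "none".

Green

Standard quotas: Green 76.378, Blue 9.357, Amber 10.398, Teal 10.133, Violet 9.642, Silver 5.178, Gold 6.915.
Jefferson allocation: Green 78, Blue 9, Amber 10, Teal 10, Violet 9, Silver 5, Gold 7.
Green has quota 76.378 (lower 76, upper 77) but receives 78 — outside the quota interval.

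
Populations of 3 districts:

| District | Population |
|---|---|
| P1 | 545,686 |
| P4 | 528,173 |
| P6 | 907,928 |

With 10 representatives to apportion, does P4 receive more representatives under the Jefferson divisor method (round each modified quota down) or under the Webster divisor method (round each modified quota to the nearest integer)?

Webster

Jefferson: P1 3, P4 2, P6 5.
Webster: P1 3, P4 3, P6 4.
P4 gets 2 under Jefferson and 3 under Webster.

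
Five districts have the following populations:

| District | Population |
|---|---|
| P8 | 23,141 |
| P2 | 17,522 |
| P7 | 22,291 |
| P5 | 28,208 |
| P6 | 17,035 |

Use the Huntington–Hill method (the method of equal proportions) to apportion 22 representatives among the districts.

With divisor 5021: modified quotas P8 4.609, P2 3.490, P7 4.440, P5 5.618, P6 3.393.
Geometric-mean thresholds: P8 √(4·5)=4.472, P2 √(3·4)=3.464, P7 √(4·5)=4.472, P5 √(5·6)=5.477, P6 √(3·4)=3.464.
Each quota rounded against its threshold gives P8 5, P2 4, P7 4, P5 6, P6 3 (total 22).

P8: 5, P2: 4, P7: 4, P5: 6, P6: 3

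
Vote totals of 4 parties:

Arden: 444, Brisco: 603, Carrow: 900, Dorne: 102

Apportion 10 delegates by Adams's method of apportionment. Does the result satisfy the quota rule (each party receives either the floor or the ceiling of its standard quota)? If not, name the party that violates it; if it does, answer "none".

Standard quotas: Arden 2.167, Brisco 2.943, Carrow 4.392, Dorne 0.498.
Adams allocation: Arden 2, Brisco 3, Carrow 4, Dorne 1.
Every allocation lies between the lower and upper quota.

none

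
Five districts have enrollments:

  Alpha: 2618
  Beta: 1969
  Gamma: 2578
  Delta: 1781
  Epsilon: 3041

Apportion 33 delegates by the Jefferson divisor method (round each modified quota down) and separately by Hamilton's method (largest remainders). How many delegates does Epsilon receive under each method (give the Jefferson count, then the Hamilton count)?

9 and 8

Jefferson: Alpha 7, Beta 5, Gamma 7, Delta 5, Epsilon 9.
Hamilton: Alpha 7, Beta 6, Gamma 7, Delta 5, Epsilon 8.
Epsilon gets 9 under Jefferson and 8 under Hamilton.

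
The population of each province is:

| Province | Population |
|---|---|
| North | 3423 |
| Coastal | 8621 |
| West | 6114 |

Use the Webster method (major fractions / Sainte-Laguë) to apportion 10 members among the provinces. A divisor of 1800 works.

North 2, Coastal 5, West 3

With modified divisor 1800: modified quotas North 1.902, Coastal 4.789, West 3.397.
Rounding to the nearest integer: North 2, Coastal 5, West 3 (total 10).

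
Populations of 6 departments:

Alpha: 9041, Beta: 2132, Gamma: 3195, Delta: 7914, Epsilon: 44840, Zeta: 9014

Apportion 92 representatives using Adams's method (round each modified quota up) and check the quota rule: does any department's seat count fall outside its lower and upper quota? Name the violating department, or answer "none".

Standard quotas: Alpha 10.925, Beta 2.576, Gamma 3.861, Delta 9.563, Epsilon 54.183, Zeta 10.892.
Adams allocation: Alpha 11, Beta 3, Gamma 4, Delta 10, Epsilon 53, Zeta 11.
Epsilon has quota 54.183 (lower 54, upper 55) but receives 53 — outside the quota interval.

Epsilon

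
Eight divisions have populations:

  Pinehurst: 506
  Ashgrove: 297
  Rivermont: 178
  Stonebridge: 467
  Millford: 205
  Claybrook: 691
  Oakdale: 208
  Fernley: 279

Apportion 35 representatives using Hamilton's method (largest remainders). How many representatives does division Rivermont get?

2

Total 2831; standard divisor 2831/35 ≈ 80.886.
Standard quotas: Pinehurst 6.256, Ashgrove 3.672, Rivermont 2.201, Stonebridge 5.774, Millford 2.534, Claybrook 8.543, Oakdale 2.572, Fernley 3.449.
Lower quotas: Pinehurst 6, Ashgrove 3, Rivermont 2, Stonebridge 5, Millford 2, Claybrook 8, Oakdale 2, Fernley 3 (sum 31, leaving 4 seats).
Remainders in descending order: Stonebridge 0.774, Ashgrove 0.672, Oakdale 0.572, Claybrook 0.543, Millford 0.534, Fernley 0.449, Pinehurst 0.256, Rivermont 0.201.
The surplus seats go to Stonebridge, Ashgrove, Oakdale, Claybrook.
Rivermont receives 2.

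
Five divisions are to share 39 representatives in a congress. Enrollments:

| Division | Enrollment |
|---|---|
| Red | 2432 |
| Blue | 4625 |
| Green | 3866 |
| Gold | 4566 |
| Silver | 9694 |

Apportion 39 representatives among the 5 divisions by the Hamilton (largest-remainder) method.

Total 25183; standard divisor 25183/39 ≈ 645.718.
Standard quotas: Red 3.7664, Blue 7.1626, Green 5.9871, Gold 7.0712, Silver 15.0127.
Lower quotas: Red 3, Blue 7, Green 5, Gold 7, Silver 15 (sum 37, leaving 2 seats).
Remainders in descending order: Green 0.9871, Red 0.7664, Blue 0.1626, Gold 0.0712, Silver 0.0127.
Largest remainders: Green, Red receive the extra seats.

Red: 4, Blue: 7, Green: 6, Gold: 7, Silver: 15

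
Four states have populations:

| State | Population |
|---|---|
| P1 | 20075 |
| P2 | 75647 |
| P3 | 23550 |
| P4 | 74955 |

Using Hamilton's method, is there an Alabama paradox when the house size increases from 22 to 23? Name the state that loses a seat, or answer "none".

At 22 seats: P1 2, P2 9, P3 3, P4 8.
At 23 seats: P1 2, P2 9, P3 3, P4 9.
No state's allocation decreased.

none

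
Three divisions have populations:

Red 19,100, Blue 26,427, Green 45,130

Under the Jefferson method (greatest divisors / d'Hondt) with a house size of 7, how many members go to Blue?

2

Standard divisor 90657/7 ≈ 12951; standard quotas: Red 1.475, Blue 2.041, Green 3.485.
Rounding down gives 1, 2, 3 = 6 seats, so the divisor must be adjusted.
With modified divisor 10400: modified quotas Red 1.837, Blue 2.541, Green 4.339.
Rounding down: Red 1, Blue 2, Green 4 (total 7).
Blue receives 2.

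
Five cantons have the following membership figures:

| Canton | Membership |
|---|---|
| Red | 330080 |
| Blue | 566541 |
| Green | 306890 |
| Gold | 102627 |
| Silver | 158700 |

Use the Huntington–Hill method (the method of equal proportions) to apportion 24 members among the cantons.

Red: 5, Blue: 9, Green: 5, Gold: 2, Silver: 3

With divisor 62527: modified quotas Red 5.279, Blue 9.061, Green 4.908, Gold 1.641, Silver 2.538.
Geometric-mean thresholds: Red √(5·6)=5.477, Blue √(9·10)=9.487, Green √(4·5)=4.472, Gold √(1·2)=1.414, Silver √(2·3)=2.449.
Each quota rounded against its threshold gives Red 5, Blue 9, Green 5, Gold 2, Silver 3 (total 24).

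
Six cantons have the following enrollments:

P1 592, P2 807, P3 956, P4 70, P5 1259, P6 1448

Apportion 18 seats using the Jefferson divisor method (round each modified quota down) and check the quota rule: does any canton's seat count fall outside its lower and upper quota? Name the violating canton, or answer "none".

none

Standard quotas: P1 2.076, P2 2.830, P3 3.353, P4 0.246, P5 4.416, P6 5.079.
Jefferson allocation: P1 2, P2 3, P3 3, P4 0, P5 5, P6 5.
Every allocation lies between the lower and upper quota.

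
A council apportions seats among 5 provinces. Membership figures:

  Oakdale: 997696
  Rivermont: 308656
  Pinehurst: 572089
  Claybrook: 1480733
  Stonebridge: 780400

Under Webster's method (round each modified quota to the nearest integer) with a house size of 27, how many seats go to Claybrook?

Standard divisor 4139574/27 ≈ 153317.556; standard quotas: Oakdale 6.507, Rivermont 2.013, Pinehurst 3.731, Claybrook 9.658, Stonebridge 5.090.
Rounding to the nearest integer gives 7, 2, 4, 10, 5 = 28 seats, so the divisor must be adjusted.
With modified divisor 154700: modified quotas Oakdale 6.449, Rivermont 1.995, Pinehurst 3.698, Claybrook 9.572, Stonebridge 5.045.
Rounding to the nearest integer: Oakdale 6, Rivermont 2, Pinehurst 4, Claybrook 10, Stonebridge 5 (total 27).
Claybrook receives 10.

10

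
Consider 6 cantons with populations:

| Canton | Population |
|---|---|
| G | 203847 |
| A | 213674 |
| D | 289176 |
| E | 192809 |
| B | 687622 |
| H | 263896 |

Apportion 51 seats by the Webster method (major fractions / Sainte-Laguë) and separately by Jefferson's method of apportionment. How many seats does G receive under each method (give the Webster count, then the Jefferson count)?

Webster: G 6, A 6, D 8, E 5, B 19, H 7.
Jefferson: G 5, A 6, D 8, E 5, B 20, H 7.
G gets 6 under Webster and 5 under Jefferson.

6 and 5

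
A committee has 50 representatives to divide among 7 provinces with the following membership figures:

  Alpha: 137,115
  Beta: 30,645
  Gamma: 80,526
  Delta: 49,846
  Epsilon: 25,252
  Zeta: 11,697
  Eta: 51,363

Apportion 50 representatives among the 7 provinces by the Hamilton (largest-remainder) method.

The standard divisor is 386444/50 ≈ 7728.88.
Standard quotas: Alpha 17.7406, Beta 3.9650, Gamma 10.4188, Delta 6.4493, Epsilon 3.2672, Zeta 1.5134, Eta 6.6456.
Lower quotas: Alpha 17, Beta 3, Gamma 10, Delta 6, Epsilon 3, Zeta 1, Eta 6 (sum 46, leaving 4 seats).
Remainders in descending order: Beta 0.9650, Alpha 0.7406, Eta 0.6456, Zeta 0.5134, Delta 0.4493, Gamma 0.4188, Epsilon 0.2672.
The surplus seats go to Beta, Alpha, Eta, Zeta.

Alpha=18, Beta=4, Gamma=10, Delta=6, Epsilon=3, Zeta=2, Eta=7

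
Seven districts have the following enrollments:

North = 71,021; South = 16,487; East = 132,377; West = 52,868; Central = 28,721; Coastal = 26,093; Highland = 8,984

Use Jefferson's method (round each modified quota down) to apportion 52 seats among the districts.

North=11, South=2, East=22, West=8, Central=4, Coastal=4, Highland=1

Standard divisor 336551/52 ≈ 6472.135; standard quotas: North 10.973, South 2.547, East 20.453, West 8.169, Central 4.438, Coastal 4.032, Highland 1.388.
Rounding down gives 10, 2, 20, 8, 4, 4, 1 = 49 seats, so the divisor must be adjusted.
With modified divisor 6000: modified quotas North 11.837, South 2.748, East 22.063, West 8.811, Central 4.787, Coastal 4.349, Highland 1.497.
Rounding down: North 11, South 2, East 22, West 8, Central 4, Coastal 4, Highland 1 (total 52).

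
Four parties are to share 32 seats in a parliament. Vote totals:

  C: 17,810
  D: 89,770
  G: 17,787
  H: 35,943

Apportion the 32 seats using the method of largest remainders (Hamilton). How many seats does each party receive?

C 4; D 18; G 3; H 7

The standard divisor is 161310/32 ≈ 5040.938.
Standard quotas: C 3.5331, D 17.8082, G 3.5285, H 7.1302.
Lower quotas: C 3, D 17, G 3, H 7 (sum 30, leaving 2 seats).
Remainders in descending order: D 0.8082, C 0.5331, G 0.5285, H 0.1302.
Largest remainders: D, C receive the extra seats.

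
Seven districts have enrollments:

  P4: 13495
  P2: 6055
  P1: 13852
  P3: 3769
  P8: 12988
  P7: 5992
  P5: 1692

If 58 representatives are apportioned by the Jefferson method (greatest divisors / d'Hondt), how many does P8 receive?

Standard divisor 57843/58 ≈ 997.293; standard quotas: P4 13.532, P2 6.071, P1 13.890, P3 3.779, P8 13.023, P7 6.008, P5 1.697.
Rounding down gives 13, 6, 13, 3, 13, 6, 1 = 55 seats, so the divisor must be adjusted.
With modified divisor 930: modified quotas P4 14.511, P2 6.511, P1 14.895, P3 4.053, P8 13.966, P7 6.443, P5 1.819.
Rounding down: P4 14, P2 6, P1 14, P3 4, P8 13, P7 6, P5 1 (total 58).
P8 receives 13.

13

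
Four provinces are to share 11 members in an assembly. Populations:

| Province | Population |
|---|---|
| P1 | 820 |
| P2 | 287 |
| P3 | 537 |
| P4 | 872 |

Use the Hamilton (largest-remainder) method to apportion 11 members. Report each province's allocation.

The standard divisor is 2516/11 ≈ 228.727.
Standard quotas: P1 3.585, P2 1.255, P3 2.348, P4 3.812.
Lower quotas: P1 3, P2 1, P3 2, P4 3 (sum 9, leaving 2 seats).
Remainders in descending order: P4 0.812, P1 0.585, P3 0.348, P2 0.255.
Largest remainders: P4, P1 receive the extra seats.

P1 4, P2 1, P3 2, P4 4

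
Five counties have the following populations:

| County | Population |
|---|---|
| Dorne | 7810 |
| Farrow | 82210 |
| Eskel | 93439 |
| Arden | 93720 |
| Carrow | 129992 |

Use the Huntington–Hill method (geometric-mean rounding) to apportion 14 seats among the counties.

Dorne 1, Farrow 3, Eskel 3, Arden 3, Carrow 4

With divisor 31315: modified quotas Dorne 0.249, Farrow 2.625, Eskel 2.984, Arden 2.993, Carrow 4.151.
Geometric-mean thresholds: Dorne (min 1), Farrow √(2·3)=2.449, Eskel √(2·3)=2.449, Arden √(2·3)=2.449, Carrow √(4·5)=4.472.
Each quota rounded against its threshold gives Dorne 1, Farrow 3, Eskel 3, Arden 3, Carrow 4 (total 14).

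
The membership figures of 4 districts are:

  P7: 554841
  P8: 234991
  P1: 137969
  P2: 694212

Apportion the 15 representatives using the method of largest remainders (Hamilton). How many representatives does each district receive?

The standard divisor is 1622013/15 ≈ 108134.2.
Standard quotas: P7 5.1310, P8 2.1731, P1 1.2759, P2 6.4199.
Lower quotas: P7 5, P8 2, P1 1, P2 6 (sum 14, leaving 1 seat).
Remainders in descending order: P2 0.4199, P1 0.2759, P8 0.1731, P7 0.1310.
Largest remainder: P2 receives the extra seat.

P7=5, P8=2, P1=1, P2=7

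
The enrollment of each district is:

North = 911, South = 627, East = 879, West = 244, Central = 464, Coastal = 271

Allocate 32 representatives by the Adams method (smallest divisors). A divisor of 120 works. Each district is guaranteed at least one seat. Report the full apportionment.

With modified divisor 120: modified quotas North 7.592, South 5.225, East 7.325, West 2.033, Central 3.867, Coastal 2.258.
Rounding up: North 8, South 6, East 8, West 3, Central 4, Coastal 3 (total 32).

North 8, South 6, East 8, West 3, Central 4, Coastal 3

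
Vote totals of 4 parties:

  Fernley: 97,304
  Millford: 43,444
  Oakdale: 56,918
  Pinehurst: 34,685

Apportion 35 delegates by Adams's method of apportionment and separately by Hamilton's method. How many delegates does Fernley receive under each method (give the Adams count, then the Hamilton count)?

Adams: Fernley 14, Millford 7, Oakdale 9, Pinehurst 5.
Hamilton: Fernley 15, Millford 6, Oakdale 9, Pinehurst 5.
Fernley gets 14 under Adams and 15 under Hamilton.

14 and 15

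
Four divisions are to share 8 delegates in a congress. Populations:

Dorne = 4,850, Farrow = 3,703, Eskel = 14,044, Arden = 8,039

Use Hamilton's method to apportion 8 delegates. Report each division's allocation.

Dorne 1, Farrow 1, Eskel 4, Arden 2

The standard divisor is 30636/8 ≈ 3829.5.
Standard quotas: Dorne 1.2665, Farrow 0.9670, Eskel 3.6673, Arden 2.0992.
Lower quotas: Dorne 1, Farrow 0, Eskel 3, Arden 2 (sum 6, leaving 2 seats).
Remainders in descending order: Farrow 0.9670, Eskel 0.6673, Dorne 0.2665, Arden 0.0992.
The surplus seats go to Farrow, Eskel.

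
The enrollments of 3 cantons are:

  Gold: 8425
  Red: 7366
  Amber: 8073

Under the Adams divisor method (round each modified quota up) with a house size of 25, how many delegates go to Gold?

9

Standard divisor 23864/25 ≈ 954.56; standard quotas: Gold 8.826, Red 7.717, Amber 8.457.
Rounding up gives 9, 8, 9 = 26 seats, so the divisor must be adjusted.
With modified divisor 1030: modified quotas Gold 8.180, Red 7.151, Amber 7.838.
Rounding up: Gold 9, Red 8, Amber 8 (total 25).
Gold receives 9.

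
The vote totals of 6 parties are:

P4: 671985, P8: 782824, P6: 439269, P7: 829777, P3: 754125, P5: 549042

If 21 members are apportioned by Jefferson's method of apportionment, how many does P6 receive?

2

Standard divisor 4027022/21 ≈ 191762.952; standard quotas: P4 3.504, P8 4.082, P6 2.291, P7 4.327, P3 3.933, P5 2.863.
Rounding down gives 3, 4, 2, 4, 3, 2 = 18 seats, so the divisor must be adjusted.
With modified divisor 167000: modified quotas P4 4.024, P8 4.688, P6 2.630, P7 4.969, P3 4.516, P5 3.288.
Rounding down: P4 4, P8 4, P6 2, P7 4, P3 4, P5 3 (total 21).
P6 receives 2.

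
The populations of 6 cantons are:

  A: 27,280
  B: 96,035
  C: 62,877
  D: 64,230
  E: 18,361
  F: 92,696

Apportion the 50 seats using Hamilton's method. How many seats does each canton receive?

Standard divisor: 361479 ÷ 50 ≈ 7229.58.
Standard quotas: A 3.7734, B 13.2836, C 8.6972, D 8.8843, E 2.5397, F 12.8218.
Lower quotas: A 3, B 13, C 8, D 8, E 2, F 12 (sum 46, leaving 4 seats).
Remainders in descending order: D 0.8843, F 0.8218, A 0.7734, C 0.6972, E 0.5397, B 0.2836.
The surplus seats go to D, F, A, C.

A 4; B 13; C 9; D 9; E 2; F 13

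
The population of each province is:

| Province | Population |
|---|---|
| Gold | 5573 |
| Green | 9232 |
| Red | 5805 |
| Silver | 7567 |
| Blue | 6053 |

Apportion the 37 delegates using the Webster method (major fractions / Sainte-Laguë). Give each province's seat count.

Gold: 6; Green: 10; Red: 6; Silver: 8; Blue: 7

Standard divisor 34230/37 ≈ 925.135; standard quotas: Gold 6.024, Green 9.979, Red 6.275, Silver 8.179, Blue 6.543.
Rounding to the nearest integer gives Gold 6, Green 10, Red 6, Silver 8, Blue 7 — total 37, matching the house size, so no adjustment is needed.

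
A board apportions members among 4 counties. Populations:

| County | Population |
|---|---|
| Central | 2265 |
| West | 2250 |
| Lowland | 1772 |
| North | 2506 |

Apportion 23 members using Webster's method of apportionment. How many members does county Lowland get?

5

Standard divisor 8793/23 ≈ 382.304; standard quotas: Central 5.925, West 5.885, Lowland 4.635, North 6.555.
Rounding to the nearest integer gives 6, 6, 5, 7 = 24 seats, so the divisor must be adjusted.
With modified divisor 390: modified quotas Central 5.808, West 5.769, Lowland 4.544, North 6.426.
Rounding to the nearest integer: Central 6, West 6, Lowland 5, North 6 (total 23).
Lowland receives 5.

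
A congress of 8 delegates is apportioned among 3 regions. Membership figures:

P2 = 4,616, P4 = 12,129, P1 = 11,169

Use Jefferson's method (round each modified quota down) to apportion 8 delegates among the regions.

Standard divisor 27914/8 ≈ 3489.25; standard quotas: P2 1.323, P4 3.476, P1 3.201.
Rounding down gives 1, 3, 3 = 7 seats, so the divisor must be adjusted.
With modified divisor 2900: modified quotas P2 1.592, P4 4.182, P1 3.851.
Rounding down: P2 1, P4 4, P1 3 (total 8).

P2 1, P4 4, P1 3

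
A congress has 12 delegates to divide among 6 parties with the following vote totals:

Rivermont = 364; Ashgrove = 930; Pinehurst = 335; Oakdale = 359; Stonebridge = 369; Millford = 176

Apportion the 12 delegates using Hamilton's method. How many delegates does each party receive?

Rivermont 2; Ashgrove 4; Pinehurst 1; Oakdale 2; Stonebridge 2; Millford 1

Total 2533; standard divisor 2533/12 ≈ 211.083.
Standard quotas: Rivermont 1.724, Ashgrove 4.406, Pinehurst 1.587, Oakdale 1.701, Stonebridge 1.748, Millford 0.834.
Lower quotas: Rivermont 1, Ashgrove 4, Pinehurst 1, Oakdale 1, Stonebridge 1, Millford 0 (sum 8, leaving 4 seats).
Remainders in descending order: Millford 0.834, Stonebridge 0.748, Rivermont 0.724, Oakdale 0.701, Pinehurst 0.587, Ashgrove 0.406.
The surplus seats go to Millford, Stonebridge, Rivermont, Oakdale.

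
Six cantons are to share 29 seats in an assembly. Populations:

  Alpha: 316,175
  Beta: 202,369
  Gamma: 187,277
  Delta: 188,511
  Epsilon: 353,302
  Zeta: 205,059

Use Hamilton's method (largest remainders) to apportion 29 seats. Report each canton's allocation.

The standard divisor is 1452693/29 ≈ 50092.862.
Standard quotas: Alpha 6.3118, Beta 4.0399, Gamma 3.7386, Delta 3.7632, Epsilon 7.0529, Zeta 4.0936.
Lower quotas: Alpha 6, Beta 4, Gamma 3, Delta 3, Epsilon 7, Zeta 4 (sum 27, leaving 2 seats).
Remainders in descending order: Delta 0.7632, Gamma 0.7386, Alpha 0.3118, Zeta 0.0936, Epsilon 0.0529, Beta 0.0399.
Largest remainders: Delta, Gamma receive the extra seats.

Alpha 6; Beta 4; Gamma 4; Delta 4; Epsilon 7; Zeta 4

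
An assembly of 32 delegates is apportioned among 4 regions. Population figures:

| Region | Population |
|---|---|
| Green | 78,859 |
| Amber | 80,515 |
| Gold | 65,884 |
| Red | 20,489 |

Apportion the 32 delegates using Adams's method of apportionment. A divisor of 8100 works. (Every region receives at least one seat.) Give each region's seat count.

Green=10, Amber=10, Gold=9, Red=3

With modified divisor 8100: modified quotas Green 9.736, Amber 9.940, Gold 8.134, Red 2.530.
Rounding up: Green 10, Amber 10, Gold 9, Red 3 (total 32).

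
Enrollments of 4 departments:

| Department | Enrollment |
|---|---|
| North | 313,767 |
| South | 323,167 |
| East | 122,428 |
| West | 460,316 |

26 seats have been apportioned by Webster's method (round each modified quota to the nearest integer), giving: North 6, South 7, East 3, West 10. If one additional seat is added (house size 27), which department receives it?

Priority for the next seat is population ÷ (current seats + 0.5).
Priorities: North 48271.846, South 43088.933, East 34979.429, West 43839.619.
Highest priority: North.

North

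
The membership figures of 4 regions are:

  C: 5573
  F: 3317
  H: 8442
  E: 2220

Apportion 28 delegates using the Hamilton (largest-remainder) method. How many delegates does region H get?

Total 19552; standard divisor 19552/28 ≈ 698.286.
Standard quotas: C 7.9810, F 4.7502, H 12.0896, E 3.1792.
Lower quotas: C 7, F 4, H 12, E 3 (sum 26, leaving 2 seats).
Remainders in descending order: C 0.9810, F 0.7502, E 0.1792, H 0.0896.
Largest remainders: C, F receive the extra seats.
H receives 12.

12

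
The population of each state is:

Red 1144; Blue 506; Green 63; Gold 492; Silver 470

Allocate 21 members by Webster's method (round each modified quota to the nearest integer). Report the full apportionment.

Standard divisor 2675/21 ≈ 127.381; standard quotas: Red 8.981, Blue 3.972, Green 0.495, Gold 3.862, Silver 3.690.
Rounding to the nearest integer gives Red 9, Blue 4, Green 0, Gold 4, Silver 4 — total 21, matching the house size, so no adjustment is needed.

Red=9, Blue=4, Green=0, Gold=4, Silver=4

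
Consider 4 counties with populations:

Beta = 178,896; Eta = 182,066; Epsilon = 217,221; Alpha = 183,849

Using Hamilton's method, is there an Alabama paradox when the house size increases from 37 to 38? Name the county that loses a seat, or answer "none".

none

At 37 seats: Beta 9, Eta 9, Epsilon 10, Alpha 9.
At 38 seats: Beta 9, Eta 9, Epsilon 11, Alpha 9.
No county's allocation decreased.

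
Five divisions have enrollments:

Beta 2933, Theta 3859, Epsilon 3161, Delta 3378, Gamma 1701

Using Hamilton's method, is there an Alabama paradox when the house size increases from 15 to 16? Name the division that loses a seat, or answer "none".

At 15 seats: Beta 3, Theta 4, Epsilon 3, Delta 3, Gamma 2.
At 16 seats: Beta 3, Theta 4, Epsilon 3, Delta 4, Gamma 2.
No division's allocation decreased.

none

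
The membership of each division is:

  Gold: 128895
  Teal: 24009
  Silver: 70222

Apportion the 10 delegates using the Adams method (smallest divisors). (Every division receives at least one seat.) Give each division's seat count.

Standard divisor 223126/10 ≈ 22312.6; standard quotas: Gold 5.777, Teal 1.076, Silver 3.147.
Rounding up gives 6, 2, 4 = 12 seats, so the divisor must be adjusted.
With modified divisor 24900: modified quotas Gold 5.177, Teal 0.964, Silver 2.820.
Rounding up: Gold 6, Teal 1, Silver 3 (total 10).

Gold=6, Teal=1, Silver=3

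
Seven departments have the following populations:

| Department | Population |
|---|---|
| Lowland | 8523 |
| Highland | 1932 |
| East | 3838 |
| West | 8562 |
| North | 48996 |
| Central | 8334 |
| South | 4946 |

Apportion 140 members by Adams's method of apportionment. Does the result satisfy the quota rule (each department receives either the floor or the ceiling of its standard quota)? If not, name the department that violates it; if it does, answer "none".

Standard quotas: Lowland 14.016, Highland 3.177, East 6.312, West 14.080, North 80.575, Central 13.705, South 8.134.
Adams allocation: Lowland 14, Highland 4, East 7, West 14, North 79, Central 14, South 8.
North has quota 80.575 (lower 80, upper 81) but receives 79 — outside the quota interval.

North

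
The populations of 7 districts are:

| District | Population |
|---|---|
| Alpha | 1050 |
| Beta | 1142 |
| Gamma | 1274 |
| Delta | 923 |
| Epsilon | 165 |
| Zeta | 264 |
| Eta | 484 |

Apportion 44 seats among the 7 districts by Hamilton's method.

The standard divisor is 5302/44 ≈ 120.5.
Standard quotas: Alpha 8.714, Beta 9.477, Gamma 10.573, Delta 7.660, Epsilon 1.369, Zeta 2.191, Eta 4.017.
Lower quotas: Alpha 8, Beta 9, Gamma 10, Delta 7, Epsilon 1, Zeta 2, Eta 4 (sum 41, leaving 3 seats).
Remainders in descending order: Alpha 0.714, Delta 0.660, Gamma 0.573, Beta 0.477, Epsilon 0.369, Zeta 0.191, Eta 0.017.
Largest remainders: Alpha, Delta, Gamma receive the extra seats.

Alpha 9, Beta 9, Gamma 11, Delta 8, Epsilon 1, Zeta 2, Eta 4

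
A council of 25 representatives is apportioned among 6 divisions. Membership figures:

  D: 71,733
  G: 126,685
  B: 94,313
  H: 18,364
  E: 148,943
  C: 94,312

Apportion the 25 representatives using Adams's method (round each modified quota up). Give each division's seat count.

Standard divisor 554350/25 ≈ 22174; standard quotas: D 3.235, G 5.713, B 4.253, H 0.828, E 6.717, C 4.253.
Rounding up gives 4, 6, 5, 1, 7, 5 = 28 seats, so the divisor must be adjusted.
With modified divisor 24400: modified quotas D 2.940, G 5.192, B 3.865, H 0.753, E 6.104, C 3.865.
Rounding up: D 3, G 6, B 4, H 1, E 7, C 4 (total 25).

D: 3, G: 6, B: 4, H: 1, E: 7, C: 4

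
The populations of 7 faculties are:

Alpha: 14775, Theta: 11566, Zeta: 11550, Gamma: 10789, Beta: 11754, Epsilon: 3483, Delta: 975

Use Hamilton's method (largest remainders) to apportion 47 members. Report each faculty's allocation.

Alpha 11, Theta 8, Zeta 8, Gamma 8, Beta 8, Epsilon 3, Delta 1

Standard divisor: 64892 ÷ 47 ≈ 1380.681.
Standard quotas: Alpha 10.7012, Theta 8.3770, Zeta 8.3654, Gamma 7.8143, Beta 8.5132, Epsilon 2.5227, Delta 0.7062.
Lower quotas: Alpha 10, Theta 8, Zeta 8, Gamma 7, Beta 8, Epsilon 2, Delta 0 (sum 43, leaving 4 seats).
Remainders in descending order: Gamma 0.8143, Delta 0.7062, Alpha 0.7012, Epsilon 0.5227, Beta 0.5132, Theta 0.3770, Zeta 0.3654.
The surplus seats go to Gamma, Delta, Alpha, Epsilon.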